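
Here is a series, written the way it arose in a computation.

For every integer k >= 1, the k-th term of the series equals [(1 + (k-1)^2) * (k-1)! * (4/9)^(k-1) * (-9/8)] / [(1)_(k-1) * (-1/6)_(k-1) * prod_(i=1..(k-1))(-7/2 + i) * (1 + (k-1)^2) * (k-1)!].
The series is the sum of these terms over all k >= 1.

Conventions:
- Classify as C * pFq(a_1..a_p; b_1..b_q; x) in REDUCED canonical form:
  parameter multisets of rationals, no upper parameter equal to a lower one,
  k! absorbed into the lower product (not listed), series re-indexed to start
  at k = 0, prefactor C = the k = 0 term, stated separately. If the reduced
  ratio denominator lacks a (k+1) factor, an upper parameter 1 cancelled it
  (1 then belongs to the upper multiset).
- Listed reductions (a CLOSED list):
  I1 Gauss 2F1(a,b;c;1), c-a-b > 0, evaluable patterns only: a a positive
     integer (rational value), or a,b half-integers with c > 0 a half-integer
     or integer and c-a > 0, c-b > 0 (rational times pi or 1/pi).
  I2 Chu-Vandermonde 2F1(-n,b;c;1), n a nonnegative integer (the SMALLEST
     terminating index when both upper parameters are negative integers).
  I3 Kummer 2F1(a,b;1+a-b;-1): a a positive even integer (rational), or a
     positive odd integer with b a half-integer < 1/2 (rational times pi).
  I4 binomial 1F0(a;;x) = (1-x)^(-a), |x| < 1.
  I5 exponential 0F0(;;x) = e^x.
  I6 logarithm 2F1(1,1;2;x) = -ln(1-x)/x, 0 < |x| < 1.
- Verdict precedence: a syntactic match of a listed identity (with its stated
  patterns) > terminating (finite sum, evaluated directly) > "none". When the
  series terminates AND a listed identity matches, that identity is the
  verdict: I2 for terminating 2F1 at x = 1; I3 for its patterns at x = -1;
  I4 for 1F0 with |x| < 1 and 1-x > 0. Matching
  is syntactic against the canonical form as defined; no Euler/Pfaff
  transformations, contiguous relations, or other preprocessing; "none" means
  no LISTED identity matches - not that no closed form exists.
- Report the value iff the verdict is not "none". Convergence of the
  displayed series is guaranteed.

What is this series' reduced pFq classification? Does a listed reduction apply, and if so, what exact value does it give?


The tell: t_0 = -9/8 here, and the factorial ratio (C = -9/8, x = 4/9) (k+a-1)!/(a-1)! is a rising factorial (a)_k.
Consecutive-term ratio: r(k) = (4/9) * 1 / [(k-5/2) (k-1/6) (k+1)] - rational in k. x = (4/9); t_0 = -9/8; negate the roots.

This is -9/8 * 0F2(-; -5/2, -1/6; 4/9) in reduced canonical form. Verdict: none. Every listed pattern misses the 0F2 form at 4/9, upper {-}.


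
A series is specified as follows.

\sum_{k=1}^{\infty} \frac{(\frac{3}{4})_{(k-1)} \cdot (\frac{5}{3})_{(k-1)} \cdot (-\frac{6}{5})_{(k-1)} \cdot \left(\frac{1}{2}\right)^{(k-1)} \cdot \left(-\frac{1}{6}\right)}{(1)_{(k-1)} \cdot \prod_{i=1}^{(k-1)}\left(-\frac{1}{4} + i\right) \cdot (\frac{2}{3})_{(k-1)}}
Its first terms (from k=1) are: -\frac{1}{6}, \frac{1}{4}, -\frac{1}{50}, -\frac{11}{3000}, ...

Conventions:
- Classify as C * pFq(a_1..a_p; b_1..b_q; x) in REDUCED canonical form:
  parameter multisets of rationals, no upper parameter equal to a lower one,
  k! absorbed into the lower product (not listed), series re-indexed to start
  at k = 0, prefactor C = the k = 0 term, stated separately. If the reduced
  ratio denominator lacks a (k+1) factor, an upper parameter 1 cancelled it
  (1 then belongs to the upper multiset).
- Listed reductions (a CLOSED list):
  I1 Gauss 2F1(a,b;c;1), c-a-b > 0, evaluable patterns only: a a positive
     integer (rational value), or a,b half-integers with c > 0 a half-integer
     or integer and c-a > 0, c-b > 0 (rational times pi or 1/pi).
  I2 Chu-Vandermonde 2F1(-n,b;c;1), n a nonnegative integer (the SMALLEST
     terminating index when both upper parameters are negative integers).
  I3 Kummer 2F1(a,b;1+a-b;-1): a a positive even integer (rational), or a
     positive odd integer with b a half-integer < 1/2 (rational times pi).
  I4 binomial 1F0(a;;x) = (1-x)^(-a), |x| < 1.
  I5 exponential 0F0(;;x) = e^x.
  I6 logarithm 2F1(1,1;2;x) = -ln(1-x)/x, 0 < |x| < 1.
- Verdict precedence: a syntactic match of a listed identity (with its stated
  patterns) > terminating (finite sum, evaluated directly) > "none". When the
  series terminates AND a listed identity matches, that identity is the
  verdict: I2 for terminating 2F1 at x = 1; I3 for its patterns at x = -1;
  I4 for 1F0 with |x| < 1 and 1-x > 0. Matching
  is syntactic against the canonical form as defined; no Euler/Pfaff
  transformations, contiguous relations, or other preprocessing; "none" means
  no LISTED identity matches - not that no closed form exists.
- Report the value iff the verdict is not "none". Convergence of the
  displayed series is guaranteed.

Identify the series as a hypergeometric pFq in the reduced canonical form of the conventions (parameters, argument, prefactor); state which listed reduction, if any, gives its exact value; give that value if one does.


The series (x = \frac{1}{2}) is 2F1: upper {-\frac{6}{5}, \frac{5}{3}}, lower {\frac{2}{3}}, prefactor -\frac{1}{6}. Verdict: none - this 2F1 at x = \frac{1}{2} matches no listed pattern, and upper {-\frac{6}{5}, \frac{5}{3}} holds no stopper.

Key observation: t_0 being -\frac{1}{6}, the lower running product (C = -1/6) is a rising factorial.
Adjacent-term ratio: r(k) = \frac{1}{2} * (k-\frac{6}{5}) (k+\frac{5}{3}) / [(k+\frac{2}{3}) (k+1)] ; factor over Q: parameters, x = \frac{1}{2}, and C = -\frac{1}{6}.


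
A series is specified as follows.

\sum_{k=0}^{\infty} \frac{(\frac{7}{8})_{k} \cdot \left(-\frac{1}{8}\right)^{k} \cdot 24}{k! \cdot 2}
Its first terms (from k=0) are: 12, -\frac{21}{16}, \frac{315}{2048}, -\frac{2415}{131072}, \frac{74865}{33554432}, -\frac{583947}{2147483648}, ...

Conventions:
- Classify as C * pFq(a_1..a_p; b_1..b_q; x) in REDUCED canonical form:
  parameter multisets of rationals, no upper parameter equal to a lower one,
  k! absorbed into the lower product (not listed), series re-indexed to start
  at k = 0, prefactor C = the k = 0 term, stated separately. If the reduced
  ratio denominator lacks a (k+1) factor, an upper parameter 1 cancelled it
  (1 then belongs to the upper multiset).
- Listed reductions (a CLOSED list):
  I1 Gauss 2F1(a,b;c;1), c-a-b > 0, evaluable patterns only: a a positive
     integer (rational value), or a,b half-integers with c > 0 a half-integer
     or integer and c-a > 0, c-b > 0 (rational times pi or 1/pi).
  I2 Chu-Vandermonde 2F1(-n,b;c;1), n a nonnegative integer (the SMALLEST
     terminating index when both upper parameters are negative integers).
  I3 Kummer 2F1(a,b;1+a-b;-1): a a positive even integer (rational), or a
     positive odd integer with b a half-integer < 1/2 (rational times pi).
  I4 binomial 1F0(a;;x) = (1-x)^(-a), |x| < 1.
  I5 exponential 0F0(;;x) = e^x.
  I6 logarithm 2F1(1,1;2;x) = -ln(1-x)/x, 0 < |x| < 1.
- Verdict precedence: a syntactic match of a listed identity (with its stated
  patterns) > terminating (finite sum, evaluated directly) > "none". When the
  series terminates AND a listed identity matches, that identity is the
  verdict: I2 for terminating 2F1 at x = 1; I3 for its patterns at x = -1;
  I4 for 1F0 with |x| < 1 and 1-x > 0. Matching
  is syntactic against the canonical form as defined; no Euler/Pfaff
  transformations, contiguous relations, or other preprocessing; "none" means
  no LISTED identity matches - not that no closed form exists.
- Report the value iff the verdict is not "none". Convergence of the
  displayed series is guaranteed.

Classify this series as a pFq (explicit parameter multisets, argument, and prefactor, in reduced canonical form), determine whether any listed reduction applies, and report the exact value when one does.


This is 12 * 1F0(\frac{7}{8}; -; -\frac{1}{8}) in reduced canonical form. Verdict: this is the I4 binomial reduction (the 1F0 binomial series: exponent -7/8, x = -\frac{1}{8}). Its exact value is 12 \cdot \left(\frac{9}{8}\right)^{-\frac{7}{8}}.

Structural cue: with t_0 = 12, the constant factors (prefactor 12) combine into one prefactor.
Adjacent-term ratio: r(k) = -\frac{1}{8} * (k+\frac{7}{8}) / [(k+1)] - rational; roots negated = parameters, x = -\frac{1}{8}, C = 12.


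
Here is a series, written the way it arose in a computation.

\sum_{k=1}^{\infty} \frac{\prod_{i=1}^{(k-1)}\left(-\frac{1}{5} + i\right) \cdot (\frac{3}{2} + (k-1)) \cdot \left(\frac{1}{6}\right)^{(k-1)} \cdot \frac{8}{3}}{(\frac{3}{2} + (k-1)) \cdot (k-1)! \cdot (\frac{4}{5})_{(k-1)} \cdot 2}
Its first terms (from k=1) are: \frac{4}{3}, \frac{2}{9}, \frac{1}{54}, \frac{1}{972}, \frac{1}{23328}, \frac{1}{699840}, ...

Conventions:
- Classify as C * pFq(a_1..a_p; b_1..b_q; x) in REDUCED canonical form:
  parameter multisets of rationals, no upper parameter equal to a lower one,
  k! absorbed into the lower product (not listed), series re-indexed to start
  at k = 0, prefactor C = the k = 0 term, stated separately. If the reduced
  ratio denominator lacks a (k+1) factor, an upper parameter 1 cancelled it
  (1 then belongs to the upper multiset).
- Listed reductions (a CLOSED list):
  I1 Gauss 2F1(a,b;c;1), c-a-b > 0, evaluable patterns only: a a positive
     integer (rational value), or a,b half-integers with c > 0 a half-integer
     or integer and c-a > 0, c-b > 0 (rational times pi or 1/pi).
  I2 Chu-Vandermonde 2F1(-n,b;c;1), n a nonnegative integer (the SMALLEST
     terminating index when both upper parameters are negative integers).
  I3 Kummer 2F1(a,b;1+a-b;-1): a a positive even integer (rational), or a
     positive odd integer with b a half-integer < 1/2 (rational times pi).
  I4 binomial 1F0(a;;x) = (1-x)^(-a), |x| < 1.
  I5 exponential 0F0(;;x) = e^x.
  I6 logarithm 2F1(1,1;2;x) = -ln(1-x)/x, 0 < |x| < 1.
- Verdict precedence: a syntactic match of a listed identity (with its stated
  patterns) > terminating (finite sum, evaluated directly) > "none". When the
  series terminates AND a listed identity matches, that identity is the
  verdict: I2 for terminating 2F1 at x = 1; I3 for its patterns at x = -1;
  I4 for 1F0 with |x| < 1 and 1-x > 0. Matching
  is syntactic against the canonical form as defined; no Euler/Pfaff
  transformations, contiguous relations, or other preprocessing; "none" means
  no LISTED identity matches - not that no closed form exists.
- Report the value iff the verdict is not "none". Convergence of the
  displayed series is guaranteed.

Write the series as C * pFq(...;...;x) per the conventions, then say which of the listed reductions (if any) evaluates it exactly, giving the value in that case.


Structural cue: t_0 = \frac{4}{3} here, and the running product (prefactor 4/3) telescopes to a rising factorial.
Consecutive-term ratio: r(k) = \frac{1}{6} * 1 / [(k+1)] - rational; roots negated = parameters, x = \frac{1}{6}, C = \frac{4}{3}.

Classification (C = \frac{4}{3}): 0F0 with upper {-}, lower {-}, argument x = \frac{1}{6}. Verdict (x = \frac{1}{6}): exponential (I5) applies (the 0F0 exponential series at x = \frac{1}{6}). Value: \frac{4}{3} \cdot e^{\frac{1}{6}}.


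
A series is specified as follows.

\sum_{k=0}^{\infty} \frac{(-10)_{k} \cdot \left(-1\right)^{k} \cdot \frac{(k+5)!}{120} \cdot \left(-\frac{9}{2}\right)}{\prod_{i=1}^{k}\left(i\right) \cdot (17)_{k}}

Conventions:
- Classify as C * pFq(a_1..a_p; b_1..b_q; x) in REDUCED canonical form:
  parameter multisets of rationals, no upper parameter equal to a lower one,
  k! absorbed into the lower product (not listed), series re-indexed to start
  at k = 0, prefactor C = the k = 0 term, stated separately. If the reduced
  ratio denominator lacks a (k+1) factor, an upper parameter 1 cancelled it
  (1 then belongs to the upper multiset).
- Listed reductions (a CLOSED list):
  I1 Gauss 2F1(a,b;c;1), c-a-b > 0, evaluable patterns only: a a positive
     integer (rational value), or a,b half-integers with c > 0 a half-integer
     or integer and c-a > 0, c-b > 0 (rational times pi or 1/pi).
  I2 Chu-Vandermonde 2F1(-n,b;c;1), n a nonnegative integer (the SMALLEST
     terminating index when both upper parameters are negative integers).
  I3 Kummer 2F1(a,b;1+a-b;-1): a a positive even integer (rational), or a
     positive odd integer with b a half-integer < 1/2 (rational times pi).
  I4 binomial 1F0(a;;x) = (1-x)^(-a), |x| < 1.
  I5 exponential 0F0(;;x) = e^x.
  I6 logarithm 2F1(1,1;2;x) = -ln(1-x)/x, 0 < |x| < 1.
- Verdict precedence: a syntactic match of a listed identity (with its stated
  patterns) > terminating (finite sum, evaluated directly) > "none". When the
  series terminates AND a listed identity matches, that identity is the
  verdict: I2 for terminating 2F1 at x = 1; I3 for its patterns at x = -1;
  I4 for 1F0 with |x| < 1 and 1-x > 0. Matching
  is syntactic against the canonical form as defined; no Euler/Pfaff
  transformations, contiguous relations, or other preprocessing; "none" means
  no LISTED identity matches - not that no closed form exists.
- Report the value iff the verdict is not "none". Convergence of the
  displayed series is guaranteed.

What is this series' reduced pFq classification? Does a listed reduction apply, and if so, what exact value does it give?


x = -1 here; the reduced form reads 2F1, upper {-10, 6}, lower {17}, C = -\frac{9}{2}. Verdict: Kummer (I3) fires (x = -1; c = 17 equals 1+a-b for upper {-10, 6}: listed pattern). Hence: -126.

Key step: from the first term -\frac{9}{2}: the factorial ratio (C = -9/2) (k+a-1)!/(a-1)! is a rising factorial (a)_k.
Step ratio: r(k) = -1 * (k-10) (k+6) / [(k+17) (k+1)] - rational in k. x = -1; t_0 = -\frac{9}{2}; negate the roots.


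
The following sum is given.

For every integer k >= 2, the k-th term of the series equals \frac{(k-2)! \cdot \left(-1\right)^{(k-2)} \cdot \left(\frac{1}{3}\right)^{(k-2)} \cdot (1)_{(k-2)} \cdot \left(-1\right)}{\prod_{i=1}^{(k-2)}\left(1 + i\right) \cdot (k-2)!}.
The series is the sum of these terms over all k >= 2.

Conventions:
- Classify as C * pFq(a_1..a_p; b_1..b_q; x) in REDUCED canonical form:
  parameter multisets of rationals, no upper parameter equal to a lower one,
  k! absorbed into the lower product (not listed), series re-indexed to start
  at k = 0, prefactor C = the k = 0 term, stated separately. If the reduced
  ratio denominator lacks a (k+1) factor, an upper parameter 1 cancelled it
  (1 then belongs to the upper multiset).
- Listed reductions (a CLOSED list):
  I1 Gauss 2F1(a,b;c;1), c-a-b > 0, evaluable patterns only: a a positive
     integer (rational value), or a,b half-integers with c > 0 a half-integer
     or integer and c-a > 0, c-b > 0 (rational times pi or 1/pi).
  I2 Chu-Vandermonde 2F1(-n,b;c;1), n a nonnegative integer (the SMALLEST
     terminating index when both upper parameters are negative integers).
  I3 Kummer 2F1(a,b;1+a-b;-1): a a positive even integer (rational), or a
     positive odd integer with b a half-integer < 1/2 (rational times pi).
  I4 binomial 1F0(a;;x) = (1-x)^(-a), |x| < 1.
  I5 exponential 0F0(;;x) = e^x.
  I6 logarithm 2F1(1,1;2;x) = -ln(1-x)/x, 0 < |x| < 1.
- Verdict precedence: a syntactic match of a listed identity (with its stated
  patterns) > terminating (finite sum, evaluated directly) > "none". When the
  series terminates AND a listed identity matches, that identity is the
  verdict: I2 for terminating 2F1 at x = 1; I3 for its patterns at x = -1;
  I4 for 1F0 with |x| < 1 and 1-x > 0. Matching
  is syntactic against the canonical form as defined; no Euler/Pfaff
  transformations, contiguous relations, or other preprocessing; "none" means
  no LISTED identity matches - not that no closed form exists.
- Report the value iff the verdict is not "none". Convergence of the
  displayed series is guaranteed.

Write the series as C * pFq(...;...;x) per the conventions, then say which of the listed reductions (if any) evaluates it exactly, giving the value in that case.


At argument -\frac{1}{3}: a 2F1 with upper {1, 1}, lower {2}, scaled by C = -1. Verdict: logarithm (I6) fires (the logarithm: parameters (1,1;2), x = -\frac{1}{3}). Its exact value is \left(-3\right) \cdot \ln\left(\frac{4}{3}\right).

The tell: with t_0 = -1, the factorial ratio (C = -1) (k+a-1)!/(a-1)! is a rising factorial (a)_k.
Ratio: r(k) = -\frac{1}{3} * (k+1) (k+1) / [(k+2) (k+1)] - rational; roots negated = parameters, x = -\frac{1}{3}, C = -1.


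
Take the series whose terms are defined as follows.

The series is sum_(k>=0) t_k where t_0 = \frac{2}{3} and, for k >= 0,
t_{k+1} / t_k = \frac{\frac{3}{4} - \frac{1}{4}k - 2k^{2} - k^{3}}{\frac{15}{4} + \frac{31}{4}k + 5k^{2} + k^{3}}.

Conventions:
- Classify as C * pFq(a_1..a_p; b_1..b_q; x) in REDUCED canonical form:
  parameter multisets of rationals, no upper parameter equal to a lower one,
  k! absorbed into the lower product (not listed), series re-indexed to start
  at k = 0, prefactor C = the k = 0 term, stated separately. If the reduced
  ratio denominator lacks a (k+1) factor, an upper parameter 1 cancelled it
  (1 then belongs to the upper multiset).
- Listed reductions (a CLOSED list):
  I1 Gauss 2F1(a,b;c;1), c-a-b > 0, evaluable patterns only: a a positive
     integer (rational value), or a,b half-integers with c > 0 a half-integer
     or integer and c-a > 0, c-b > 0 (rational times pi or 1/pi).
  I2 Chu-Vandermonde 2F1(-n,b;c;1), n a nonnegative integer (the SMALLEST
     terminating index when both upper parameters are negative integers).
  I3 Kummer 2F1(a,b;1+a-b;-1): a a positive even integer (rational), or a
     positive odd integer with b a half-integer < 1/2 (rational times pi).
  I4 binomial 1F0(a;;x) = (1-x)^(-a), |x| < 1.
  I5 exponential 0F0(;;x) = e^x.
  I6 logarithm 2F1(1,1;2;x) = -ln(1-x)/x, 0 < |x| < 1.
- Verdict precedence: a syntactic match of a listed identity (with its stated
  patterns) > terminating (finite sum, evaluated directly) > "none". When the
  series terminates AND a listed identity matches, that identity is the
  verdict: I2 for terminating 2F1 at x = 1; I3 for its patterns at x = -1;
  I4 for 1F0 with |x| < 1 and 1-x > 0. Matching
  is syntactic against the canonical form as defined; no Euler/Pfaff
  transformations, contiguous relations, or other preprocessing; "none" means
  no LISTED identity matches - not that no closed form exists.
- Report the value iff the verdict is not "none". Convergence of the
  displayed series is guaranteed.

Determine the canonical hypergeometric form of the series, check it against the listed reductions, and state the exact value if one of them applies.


First insight: x = -1 and cancel k + 3/2 from the displayed ratio first; then C = 2/3, x = -1.
Step ratio: r(k) = -1 * (k-\frac{1}{2}) (k+1) / [(k+\frac{5}{2}) (k+1)] - rational; roots negated = parameters, x = -1, C = \frac{2}{3}.

Prefactor \frac{2}{3}, argument -1: 2F1 with upper {-\frac{1}{2}, 1} over lower {\frac{5}{2}}. Verdict: this is Kummer (I3) (x = -1; c = \frac{5}{2} equals 1+a-b for upper {-\frac{1}{2}, 1}: listed pattern). Its exact value is \frac{1}{4} \cdot \pi.


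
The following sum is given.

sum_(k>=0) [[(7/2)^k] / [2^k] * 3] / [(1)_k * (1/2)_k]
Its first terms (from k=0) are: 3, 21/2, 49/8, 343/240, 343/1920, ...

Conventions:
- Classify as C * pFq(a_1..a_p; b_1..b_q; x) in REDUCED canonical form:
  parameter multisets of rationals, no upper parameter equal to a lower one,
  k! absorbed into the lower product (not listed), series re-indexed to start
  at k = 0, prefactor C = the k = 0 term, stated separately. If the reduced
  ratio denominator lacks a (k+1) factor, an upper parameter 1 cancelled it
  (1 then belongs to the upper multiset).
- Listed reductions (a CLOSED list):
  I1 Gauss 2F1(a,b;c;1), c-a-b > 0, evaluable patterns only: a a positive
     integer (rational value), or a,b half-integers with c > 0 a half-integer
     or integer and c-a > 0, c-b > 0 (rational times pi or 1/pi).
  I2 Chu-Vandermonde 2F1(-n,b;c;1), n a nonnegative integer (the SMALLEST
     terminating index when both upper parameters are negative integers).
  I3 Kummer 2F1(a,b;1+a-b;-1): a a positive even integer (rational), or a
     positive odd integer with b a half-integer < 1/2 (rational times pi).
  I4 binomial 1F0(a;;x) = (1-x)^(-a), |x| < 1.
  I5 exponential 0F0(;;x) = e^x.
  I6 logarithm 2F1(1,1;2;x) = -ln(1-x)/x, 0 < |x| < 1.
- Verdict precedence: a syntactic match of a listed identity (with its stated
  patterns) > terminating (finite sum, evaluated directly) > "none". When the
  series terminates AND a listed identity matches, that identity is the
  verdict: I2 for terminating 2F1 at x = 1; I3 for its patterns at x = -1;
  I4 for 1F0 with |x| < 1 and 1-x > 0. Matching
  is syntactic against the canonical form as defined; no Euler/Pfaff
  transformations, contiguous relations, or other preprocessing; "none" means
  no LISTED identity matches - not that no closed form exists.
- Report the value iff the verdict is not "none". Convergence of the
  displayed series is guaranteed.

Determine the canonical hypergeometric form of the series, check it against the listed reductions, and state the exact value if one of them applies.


Classification (C = 3): 0F1 with upper {-}, lower {1/2}, argument x = 7/4. Verdict: none - at argument 7/4 the multisets {-} ; {1/2} match no listed identity.

First insight: t_0 being 3, (1)_k (prefactor 3) is k! itself.
Term ratio: r(k) = (7/4) * 1 / [(k+1/2) (k+1)] - rational; roots negated = parameters, x = (7/4), C = 3.


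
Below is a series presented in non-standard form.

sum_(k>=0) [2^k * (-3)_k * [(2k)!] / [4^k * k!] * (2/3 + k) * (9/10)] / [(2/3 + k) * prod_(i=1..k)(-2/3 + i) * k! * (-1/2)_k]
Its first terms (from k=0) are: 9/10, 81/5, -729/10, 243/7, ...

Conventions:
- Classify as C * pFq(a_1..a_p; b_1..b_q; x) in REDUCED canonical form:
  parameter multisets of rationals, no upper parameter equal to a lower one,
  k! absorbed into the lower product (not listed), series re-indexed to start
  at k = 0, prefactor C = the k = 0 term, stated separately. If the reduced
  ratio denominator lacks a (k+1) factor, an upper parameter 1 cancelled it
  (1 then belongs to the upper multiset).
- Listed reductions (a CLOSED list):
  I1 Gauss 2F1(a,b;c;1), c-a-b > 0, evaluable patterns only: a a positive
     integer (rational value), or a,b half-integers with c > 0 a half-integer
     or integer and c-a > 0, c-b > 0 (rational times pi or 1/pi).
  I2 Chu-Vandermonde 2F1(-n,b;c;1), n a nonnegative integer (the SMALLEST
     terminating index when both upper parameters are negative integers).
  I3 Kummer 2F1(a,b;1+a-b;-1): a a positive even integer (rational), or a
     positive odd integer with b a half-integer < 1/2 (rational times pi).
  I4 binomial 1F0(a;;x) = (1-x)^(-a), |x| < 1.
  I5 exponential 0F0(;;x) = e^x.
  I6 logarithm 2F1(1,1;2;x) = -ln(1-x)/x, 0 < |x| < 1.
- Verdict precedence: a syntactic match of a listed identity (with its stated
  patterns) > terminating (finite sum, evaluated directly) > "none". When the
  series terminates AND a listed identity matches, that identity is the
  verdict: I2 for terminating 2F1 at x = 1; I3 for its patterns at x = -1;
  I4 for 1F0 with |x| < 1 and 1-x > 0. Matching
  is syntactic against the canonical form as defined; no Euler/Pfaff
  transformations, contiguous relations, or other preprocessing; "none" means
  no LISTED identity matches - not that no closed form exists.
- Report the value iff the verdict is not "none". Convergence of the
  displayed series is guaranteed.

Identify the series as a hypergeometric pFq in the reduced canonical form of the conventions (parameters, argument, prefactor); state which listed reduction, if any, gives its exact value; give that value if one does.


Prefactor 9/10, argument 2: 2F2 with upper {-3, 1/2} over lower {-1/2, 1/3}. Verdict: terminating - upper parameter -3 makes this a finite sum (last index 3), evaluated exactly. Its exact value is -738/35.

Key observation: with t_0 = 9/10, the lower running product (C = 9/10, x = 2) is a rising factorial.
Step ratio: r(k) = 2 * (k-3) (k+1/2) / [(k-1/2) (k+1/3) (k+1)] - poly over poly, x = 2 from leading terms; C = 9/10 at k = 0.


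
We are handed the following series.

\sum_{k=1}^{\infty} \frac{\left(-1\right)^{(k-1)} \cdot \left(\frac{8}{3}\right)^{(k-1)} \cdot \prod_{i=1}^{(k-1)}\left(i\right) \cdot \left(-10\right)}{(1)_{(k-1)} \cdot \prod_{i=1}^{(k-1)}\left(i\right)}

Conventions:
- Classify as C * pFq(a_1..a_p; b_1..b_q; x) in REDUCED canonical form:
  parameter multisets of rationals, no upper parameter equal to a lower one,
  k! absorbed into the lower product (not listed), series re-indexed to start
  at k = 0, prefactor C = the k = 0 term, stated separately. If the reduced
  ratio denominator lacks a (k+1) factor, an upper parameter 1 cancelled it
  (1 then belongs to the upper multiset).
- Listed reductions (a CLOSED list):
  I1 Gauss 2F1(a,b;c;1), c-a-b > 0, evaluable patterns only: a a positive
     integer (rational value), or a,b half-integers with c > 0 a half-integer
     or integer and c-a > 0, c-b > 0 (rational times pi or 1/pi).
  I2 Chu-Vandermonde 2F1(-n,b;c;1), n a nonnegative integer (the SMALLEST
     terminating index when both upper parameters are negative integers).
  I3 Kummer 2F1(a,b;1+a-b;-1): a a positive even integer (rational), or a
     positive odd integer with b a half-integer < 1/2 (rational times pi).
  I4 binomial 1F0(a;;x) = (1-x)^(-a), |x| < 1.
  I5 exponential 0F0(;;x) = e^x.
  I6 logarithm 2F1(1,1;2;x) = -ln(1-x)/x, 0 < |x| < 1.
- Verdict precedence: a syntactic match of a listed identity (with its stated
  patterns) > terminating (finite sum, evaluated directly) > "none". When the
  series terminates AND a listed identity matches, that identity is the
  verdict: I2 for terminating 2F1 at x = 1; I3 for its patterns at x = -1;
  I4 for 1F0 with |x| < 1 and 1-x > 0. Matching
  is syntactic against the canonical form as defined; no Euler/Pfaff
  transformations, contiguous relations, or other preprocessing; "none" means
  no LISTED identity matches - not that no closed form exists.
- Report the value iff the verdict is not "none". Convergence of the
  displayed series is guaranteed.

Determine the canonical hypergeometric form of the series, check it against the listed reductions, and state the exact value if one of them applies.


With C = -10: the canonical form is 0F0(-; -; -\frac{8}{3}). Verdict: the I5 exponential reduction applies (the 0F0 exponential series at x = -\frac{8}{3}). Its exact value is \left(-10\right) \cdot e^{-\frac{8}{3}}.

First insight: t_0 being -10, the parameter 1 appears in both the upper and lower lists and cancels.
Ratio: r(k) = -\frac{8}{3} * 1 / [(k+1)] ; factor over Q: parameters, x = -\frac{8}{3}, and C = -10.


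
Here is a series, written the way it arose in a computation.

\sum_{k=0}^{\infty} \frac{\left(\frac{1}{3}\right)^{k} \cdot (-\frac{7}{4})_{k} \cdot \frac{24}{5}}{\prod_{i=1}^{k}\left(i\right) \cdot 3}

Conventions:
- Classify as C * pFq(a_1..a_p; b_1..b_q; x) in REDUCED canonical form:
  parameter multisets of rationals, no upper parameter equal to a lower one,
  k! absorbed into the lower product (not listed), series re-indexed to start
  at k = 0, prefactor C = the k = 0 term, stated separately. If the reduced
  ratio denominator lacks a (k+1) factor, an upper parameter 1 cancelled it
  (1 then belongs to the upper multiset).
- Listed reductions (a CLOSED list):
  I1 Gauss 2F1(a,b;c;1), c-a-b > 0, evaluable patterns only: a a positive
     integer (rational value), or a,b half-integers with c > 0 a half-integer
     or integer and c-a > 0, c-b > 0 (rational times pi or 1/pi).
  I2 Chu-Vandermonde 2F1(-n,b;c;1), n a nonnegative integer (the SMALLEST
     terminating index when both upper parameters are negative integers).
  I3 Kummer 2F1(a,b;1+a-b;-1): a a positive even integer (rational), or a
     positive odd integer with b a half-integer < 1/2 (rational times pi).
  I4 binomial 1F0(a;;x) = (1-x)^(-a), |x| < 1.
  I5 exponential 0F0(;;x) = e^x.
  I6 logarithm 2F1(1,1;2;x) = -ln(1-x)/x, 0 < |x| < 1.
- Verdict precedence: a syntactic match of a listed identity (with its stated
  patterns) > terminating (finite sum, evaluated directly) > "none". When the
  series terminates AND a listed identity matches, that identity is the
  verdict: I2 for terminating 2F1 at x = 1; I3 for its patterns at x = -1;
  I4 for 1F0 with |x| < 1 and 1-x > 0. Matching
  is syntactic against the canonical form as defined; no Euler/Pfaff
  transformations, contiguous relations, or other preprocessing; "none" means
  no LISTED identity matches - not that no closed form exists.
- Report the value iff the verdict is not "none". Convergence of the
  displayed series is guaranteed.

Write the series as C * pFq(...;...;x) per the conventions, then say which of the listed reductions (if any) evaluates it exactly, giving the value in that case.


With C = \frac{8}{5}: the canonical form is 1F0(-\frac{7}{4}; -; \frac{1}{3}). Verdict: binomial (I4) applies (the 1F0 binomial series: exponent 7/4, x = \frac{1}{3}). Hence: \frac{8}{5} \cdot \left(\frac{2}{3}\right)^{\frac{7}{4}}.

The tell: with t_0 = \frac{8}{5}, the constant factors (prefactor 8/5) combine into one prefactor.
Consecutive-term ratio: r(k) = \frac{1}{3} * (k-\frac{7}{4}) / [(k+1)] - rational in k. x = \frac{1}{3}; t_0 = \frac{8}{5}; negate the roots.


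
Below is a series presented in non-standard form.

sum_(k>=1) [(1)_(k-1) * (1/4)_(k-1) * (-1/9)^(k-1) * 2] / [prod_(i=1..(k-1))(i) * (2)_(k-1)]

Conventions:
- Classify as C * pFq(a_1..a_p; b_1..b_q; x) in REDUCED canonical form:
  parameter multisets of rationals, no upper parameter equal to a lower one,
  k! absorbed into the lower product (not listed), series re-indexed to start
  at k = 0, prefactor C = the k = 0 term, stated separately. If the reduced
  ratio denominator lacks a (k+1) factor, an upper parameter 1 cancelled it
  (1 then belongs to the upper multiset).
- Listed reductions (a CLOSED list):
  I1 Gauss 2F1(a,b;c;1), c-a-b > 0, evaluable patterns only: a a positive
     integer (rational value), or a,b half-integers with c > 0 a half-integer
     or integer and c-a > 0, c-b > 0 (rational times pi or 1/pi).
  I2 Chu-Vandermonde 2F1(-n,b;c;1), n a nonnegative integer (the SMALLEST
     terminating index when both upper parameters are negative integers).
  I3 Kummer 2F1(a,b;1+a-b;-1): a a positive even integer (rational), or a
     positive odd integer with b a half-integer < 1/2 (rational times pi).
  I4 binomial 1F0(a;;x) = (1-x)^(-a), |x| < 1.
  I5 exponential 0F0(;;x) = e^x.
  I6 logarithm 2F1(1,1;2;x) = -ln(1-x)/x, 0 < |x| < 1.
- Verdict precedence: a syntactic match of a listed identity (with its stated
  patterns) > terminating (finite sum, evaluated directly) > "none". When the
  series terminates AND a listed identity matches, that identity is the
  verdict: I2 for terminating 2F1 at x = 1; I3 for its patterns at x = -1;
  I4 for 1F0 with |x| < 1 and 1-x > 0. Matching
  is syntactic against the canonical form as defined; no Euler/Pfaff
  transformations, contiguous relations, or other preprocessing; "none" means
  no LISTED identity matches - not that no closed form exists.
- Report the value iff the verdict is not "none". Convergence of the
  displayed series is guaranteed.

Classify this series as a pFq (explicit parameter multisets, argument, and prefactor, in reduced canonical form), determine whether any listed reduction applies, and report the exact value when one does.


Canonical form: C = 2 times 2F1 with upper {1/4, 1}, lower {2}, x = -1/9. Verdict: none - at argument -1/9 the multisets {1/4, 1} ; {2} match no listed identity.

Key step: t_0 = 2 here, and the product of the first k integers (C = 2) is k!.
Consecutive-term ratio: r(k) = (-1/9) * (k+1/4) (k+1) / [(k+2) (k+1)] - rational in k. x = (-1/9); t_0 = 2; negate the roots.


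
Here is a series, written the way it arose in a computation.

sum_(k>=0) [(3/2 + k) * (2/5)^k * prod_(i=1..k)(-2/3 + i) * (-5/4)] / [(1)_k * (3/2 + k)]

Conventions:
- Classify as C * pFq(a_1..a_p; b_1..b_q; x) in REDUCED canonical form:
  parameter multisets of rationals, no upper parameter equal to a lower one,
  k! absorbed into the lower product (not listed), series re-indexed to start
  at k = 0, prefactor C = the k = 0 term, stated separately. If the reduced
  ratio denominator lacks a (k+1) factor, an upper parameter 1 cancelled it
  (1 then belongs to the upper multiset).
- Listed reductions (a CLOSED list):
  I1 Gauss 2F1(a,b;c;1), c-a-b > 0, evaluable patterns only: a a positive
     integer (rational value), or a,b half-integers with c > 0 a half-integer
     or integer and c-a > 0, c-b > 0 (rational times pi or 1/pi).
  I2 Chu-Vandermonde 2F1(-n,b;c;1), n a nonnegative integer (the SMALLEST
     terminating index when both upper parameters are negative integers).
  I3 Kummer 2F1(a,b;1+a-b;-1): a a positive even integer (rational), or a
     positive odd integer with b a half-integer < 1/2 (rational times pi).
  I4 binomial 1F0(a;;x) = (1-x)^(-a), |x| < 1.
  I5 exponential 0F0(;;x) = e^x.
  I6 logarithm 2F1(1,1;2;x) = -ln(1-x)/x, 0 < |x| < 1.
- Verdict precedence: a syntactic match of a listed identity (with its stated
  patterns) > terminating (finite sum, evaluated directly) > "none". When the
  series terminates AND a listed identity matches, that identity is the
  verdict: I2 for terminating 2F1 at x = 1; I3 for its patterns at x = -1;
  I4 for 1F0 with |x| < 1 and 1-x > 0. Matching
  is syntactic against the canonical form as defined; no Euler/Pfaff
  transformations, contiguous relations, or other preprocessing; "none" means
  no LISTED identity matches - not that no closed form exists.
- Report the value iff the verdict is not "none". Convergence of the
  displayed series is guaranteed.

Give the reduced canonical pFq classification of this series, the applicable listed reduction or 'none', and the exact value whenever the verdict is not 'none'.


Reduced: x = 2/5, 1F0, upper = {1/3}, lower = {-}, C = -5/4. Verdict: the binomial series (I4) fires (the 1F0 binomial series: exponent -1/3, x = 2/5). Its exact value is (-5/4) * (3/5)^(-1/3).

Structural cue: t_0 = -5/4 here, and k + 3/2 divides numerator and denominator alike; C = -5/4, x = 2/5 after cancelling.
Ratio: r(k) = (2/5) * (k+1/3) / [(k+1)] - rational in k. x = (2/5); t_0 = -5/4; negate the roots.


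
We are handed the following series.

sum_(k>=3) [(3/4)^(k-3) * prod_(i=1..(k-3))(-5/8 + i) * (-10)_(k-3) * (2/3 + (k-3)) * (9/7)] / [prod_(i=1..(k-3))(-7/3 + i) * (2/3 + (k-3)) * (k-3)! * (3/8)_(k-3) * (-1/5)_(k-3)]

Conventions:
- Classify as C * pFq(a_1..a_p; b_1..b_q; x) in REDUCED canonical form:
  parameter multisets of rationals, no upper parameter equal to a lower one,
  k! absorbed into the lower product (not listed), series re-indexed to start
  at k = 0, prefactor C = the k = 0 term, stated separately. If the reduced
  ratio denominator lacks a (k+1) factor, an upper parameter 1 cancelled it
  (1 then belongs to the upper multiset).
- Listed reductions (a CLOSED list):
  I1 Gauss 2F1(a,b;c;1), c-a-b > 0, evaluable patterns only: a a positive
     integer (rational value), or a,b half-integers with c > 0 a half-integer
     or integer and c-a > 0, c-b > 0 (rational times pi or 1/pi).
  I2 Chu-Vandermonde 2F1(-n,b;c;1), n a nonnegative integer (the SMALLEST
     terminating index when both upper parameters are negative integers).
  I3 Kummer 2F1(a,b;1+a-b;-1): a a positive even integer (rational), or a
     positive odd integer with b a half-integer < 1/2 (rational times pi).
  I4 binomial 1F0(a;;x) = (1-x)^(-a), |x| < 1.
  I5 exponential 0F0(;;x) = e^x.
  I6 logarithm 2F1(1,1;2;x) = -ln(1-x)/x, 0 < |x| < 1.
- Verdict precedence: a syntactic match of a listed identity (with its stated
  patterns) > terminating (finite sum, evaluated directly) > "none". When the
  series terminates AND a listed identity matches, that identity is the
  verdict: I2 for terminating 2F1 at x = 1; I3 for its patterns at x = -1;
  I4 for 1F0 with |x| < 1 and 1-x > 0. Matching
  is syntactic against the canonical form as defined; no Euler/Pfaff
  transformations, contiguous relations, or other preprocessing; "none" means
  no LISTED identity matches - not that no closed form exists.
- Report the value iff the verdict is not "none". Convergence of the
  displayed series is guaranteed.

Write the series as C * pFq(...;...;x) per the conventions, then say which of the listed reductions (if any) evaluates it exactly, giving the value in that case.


x = 3/4 here; the reduced form reads 1F2, upper {-10}, lower {-4/3, -1/5}, C = 9/7. Verdict: terminating. (-10)_k vanishes past k = 10, leaving a 11-term sum, computed directly. Hence: 40244297099342432462010999/543175228242384809623552.

First insight: x = (3/4) and striking the common factor k + 2/3 reduces the term (prefactor 9/7).
Term ratio: r(k) = (3/4) * (k-10) / [(k-4/3) (k-1/5) (k+1)] - rational in k. x = (3/4); t_0 = 9/7; negate the roots.


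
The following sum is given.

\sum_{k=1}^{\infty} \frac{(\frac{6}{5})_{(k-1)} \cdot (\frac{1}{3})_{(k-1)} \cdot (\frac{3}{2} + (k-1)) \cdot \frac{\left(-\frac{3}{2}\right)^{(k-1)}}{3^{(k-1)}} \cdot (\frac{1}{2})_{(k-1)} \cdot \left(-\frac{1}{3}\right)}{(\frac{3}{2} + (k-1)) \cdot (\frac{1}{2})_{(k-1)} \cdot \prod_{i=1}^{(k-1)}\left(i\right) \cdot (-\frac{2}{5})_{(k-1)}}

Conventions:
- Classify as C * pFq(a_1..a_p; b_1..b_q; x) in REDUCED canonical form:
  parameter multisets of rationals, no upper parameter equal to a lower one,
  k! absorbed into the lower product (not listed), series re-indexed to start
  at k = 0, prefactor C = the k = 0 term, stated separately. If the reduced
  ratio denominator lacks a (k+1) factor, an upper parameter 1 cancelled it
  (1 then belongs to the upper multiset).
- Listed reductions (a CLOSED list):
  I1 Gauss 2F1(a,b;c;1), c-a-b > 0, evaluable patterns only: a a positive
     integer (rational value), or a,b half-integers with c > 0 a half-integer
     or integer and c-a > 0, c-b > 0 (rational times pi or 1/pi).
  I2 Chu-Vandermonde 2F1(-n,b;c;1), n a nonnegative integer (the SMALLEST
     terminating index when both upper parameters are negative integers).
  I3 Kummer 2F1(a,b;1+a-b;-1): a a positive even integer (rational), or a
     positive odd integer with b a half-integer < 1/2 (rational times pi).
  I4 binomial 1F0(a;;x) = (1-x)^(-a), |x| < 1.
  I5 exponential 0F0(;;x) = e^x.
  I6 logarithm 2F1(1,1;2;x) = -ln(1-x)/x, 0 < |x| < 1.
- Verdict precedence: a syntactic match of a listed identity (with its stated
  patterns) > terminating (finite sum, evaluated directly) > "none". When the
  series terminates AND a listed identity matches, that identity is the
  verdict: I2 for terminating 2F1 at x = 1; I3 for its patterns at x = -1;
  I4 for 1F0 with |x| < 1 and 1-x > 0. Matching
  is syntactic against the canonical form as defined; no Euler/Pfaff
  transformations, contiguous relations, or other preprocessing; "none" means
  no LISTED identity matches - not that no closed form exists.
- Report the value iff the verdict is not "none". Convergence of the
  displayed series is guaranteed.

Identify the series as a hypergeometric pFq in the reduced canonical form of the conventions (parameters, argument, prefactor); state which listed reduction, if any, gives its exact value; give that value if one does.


x = -\frac{1}{2} here; the reduced form reads 2F1, upper {\frac{1}{3}, \frac{6}{5}}, lower {-\frac{2}{5}}, C = -\frac{1}{3}. Verdict: none - at argument -\frac{1}{2} the multisets {\frac{1}{3}, \frac{6}{5}} ; {-\frac{2}{5}} match no listed identity.

First insight: from the first term -\frac{1}{3}: the two k-th powers (C = -1/3, x = -1/2) combine into one argument.
Term ratio: r(k) = -\frac{1}{2} * (k+\frac{1}{3}) (k+\frac{6}{5}) / [(k-\frac{2}{5}) (k+1)] - rational; roots negated = parameters, x = -\frac{1}{2}, C = -\frac{1}{3}.


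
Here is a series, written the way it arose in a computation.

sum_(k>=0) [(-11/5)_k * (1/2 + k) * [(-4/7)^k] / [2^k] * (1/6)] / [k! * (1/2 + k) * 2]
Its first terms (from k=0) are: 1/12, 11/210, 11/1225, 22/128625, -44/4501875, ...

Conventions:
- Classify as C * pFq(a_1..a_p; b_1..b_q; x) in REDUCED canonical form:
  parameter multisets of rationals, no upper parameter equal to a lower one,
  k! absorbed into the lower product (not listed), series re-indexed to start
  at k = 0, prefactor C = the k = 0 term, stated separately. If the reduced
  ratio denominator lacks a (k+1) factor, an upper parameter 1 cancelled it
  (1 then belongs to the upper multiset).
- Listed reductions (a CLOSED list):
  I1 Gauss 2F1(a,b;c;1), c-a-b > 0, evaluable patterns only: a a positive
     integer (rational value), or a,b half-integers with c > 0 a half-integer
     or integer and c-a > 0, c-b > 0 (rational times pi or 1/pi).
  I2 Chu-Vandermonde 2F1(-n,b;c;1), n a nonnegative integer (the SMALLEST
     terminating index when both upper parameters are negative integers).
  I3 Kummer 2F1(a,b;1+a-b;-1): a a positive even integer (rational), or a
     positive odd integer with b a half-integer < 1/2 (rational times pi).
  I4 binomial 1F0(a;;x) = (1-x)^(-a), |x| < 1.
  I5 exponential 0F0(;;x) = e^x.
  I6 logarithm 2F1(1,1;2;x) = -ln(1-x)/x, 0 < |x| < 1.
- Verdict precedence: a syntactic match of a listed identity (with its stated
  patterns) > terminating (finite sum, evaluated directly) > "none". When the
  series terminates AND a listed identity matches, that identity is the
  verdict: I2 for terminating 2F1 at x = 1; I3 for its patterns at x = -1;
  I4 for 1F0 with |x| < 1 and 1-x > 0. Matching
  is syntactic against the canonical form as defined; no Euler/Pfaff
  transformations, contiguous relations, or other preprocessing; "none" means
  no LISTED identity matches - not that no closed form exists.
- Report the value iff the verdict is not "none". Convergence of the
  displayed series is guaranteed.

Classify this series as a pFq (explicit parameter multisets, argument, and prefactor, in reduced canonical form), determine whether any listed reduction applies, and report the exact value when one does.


The series (x = -2/7) is 1F0: upper {-11/5}, lower {-}, prefactor 1/12. Verdict: the binomial series (I4) matches (the 1F0 binomial series: exponent 11/5, x = -2/7). Its exact value is (1/12) * (9/7)^(11/5).

Key step: x = (-2/7) and the two k-th powers (prefactor 1/12) combine into one argument.
Ratio: r(k) = (-2/7) * (k-11/5) / [(k+1)] - rational in k. x = (-2/7); t_0 = 1/12; negate the roots.
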